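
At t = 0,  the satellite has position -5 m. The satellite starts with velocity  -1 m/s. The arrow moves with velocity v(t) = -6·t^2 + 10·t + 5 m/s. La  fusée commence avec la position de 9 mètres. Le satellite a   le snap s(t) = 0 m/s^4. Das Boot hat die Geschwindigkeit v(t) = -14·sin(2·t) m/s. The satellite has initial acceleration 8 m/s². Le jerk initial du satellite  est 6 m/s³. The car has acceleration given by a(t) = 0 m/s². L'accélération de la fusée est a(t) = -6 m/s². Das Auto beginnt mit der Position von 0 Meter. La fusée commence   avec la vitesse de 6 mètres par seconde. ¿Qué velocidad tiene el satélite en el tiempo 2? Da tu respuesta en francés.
Nous devons intégrer notre équation du snap s(t) = 0 3 fois. L'intégrale du snap, avec j(0) = 6, donne le jerk: j(t) = 6. En intégrant le jerk et en utilisant la condition initiale a(0) = 8, nous obtenons a(t) = 6·t + 8. En intégrant l'accélération et en utilisant la condition initiale v(0) = -1, nous obtenons v(t) = 3·t^2 + 8·t - 1. Nous avons la vitesse v(t) = 3·t^2 + 8·t - 1. En substituant t = 2: v(2) = 27.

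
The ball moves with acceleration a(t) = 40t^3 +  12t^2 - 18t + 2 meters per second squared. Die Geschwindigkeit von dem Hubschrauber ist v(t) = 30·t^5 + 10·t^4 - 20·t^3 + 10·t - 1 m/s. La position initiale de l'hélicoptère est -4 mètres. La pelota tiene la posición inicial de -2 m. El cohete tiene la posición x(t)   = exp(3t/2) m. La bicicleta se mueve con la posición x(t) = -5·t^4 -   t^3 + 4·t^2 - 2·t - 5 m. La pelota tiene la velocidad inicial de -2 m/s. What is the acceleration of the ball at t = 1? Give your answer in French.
De l'équation de l'accélération a(t) = 40·t^3 + 12·t^2 - 18·t + 2, nous substituons t = 1 pour obtenir a = 36.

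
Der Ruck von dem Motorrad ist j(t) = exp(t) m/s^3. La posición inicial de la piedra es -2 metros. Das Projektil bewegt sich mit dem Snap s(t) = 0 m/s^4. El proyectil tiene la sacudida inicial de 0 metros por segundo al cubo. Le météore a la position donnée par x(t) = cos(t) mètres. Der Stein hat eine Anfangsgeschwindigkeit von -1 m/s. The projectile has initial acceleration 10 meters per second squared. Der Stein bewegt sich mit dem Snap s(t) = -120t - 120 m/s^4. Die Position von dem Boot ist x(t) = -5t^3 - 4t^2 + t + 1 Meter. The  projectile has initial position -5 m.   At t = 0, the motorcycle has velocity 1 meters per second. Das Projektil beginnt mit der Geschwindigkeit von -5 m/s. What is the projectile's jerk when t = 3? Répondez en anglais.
We need to integrate our snap equation s(t) = 0 1 time. The antiderivative of snap, with j(0) = 0, gives jerk: j(t) = 0. From the given jerk equation j(t) = 0, we substitute t = 3 to get j = 0.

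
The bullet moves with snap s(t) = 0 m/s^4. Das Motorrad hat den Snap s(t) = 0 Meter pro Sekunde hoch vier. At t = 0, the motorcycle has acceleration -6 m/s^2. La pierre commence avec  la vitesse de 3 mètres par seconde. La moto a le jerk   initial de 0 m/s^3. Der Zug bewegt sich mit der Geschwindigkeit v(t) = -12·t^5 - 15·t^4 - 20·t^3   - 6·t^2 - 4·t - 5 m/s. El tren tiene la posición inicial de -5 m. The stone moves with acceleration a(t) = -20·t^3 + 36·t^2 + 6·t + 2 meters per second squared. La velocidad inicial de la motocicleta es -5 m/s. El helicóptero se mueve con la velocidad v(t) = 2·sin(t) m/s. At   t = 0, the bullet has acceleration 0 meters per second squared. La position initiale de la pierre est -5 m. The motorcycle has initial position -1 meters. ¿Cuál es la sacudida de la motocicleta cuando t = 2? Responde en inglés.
We must find the antiderivative of our snap equation s(t) = 0 1 time. The integral of snap, with j(0) = 0, gives jerk: j(t) = 0. Using j(t) = 0 and substituting t = 2, we find j = 0.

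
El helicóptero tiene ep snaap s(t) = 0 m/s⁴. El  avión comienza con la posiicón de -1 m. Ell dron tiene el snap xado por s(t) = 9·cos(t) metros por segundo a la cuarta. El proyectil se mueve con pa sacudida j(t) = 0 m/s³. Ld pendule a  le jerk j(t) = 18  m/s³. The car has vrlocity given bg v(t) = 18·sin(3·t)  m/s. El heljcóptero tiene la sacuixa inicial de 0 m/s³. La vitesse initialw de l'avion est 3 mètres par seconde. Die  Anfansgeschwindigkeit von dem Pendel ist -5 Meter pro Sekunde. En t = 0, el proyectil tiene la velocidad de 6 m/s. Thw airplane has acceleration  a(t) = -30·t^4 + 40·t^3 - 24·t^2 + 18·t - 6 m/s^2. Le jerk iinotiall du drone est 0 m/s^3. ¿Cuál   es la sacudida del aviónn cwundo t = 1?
Partiendo de la aceleración a(t) = -30·t^4 + 40·t^3 - 24·t^2 + 18·t - 6, tomamos 1 derivada. Derivando la aceleración, obtenemos la sacudida: j(t) = -120·t^3 + 120·t^2 - 48·t + 18. De la ecuación de la sacudida j(t) = -120·t^3 + 120·t^2 - 48·t + 18, sustituimos t = 1 para obtener j = -30.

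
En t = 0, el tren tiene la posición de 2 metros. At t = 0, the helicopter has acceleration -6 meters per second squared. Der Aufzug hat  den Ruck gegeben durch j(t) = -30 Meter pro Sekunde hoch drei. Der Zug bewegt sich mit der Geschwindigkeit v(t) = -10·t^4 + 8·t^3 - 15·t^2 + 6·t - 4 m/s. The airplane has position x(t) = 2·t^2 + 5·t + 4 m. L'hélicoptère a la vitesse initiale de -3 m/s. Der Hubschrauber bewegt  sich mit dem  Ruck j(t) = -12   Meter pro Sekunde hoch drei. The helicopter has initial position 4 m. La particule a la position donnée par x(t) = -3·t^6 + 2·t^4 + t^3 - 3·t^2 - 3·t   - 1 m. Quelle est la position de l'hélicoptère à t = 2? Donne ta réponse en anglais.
Starting from jerk j(t) = -12, we take 3 antiderivatives. The antiderivative of jerk is acceleration. Using a(0) = -6, we get a(t) = -12·t - 6. Finding the integral of a(t) and using v(0) = -3: v(t) = -6·t^2 - 6·t - 3. The integral of velocity, with x(0) = 4, gives position: x(t) = -2·t^3 - 3·t^2 - 3·t + 4. Using x(t) = -2·t^3 - 3·t^2 - 3·t + 4 and substituting t = 2, we find x = -30.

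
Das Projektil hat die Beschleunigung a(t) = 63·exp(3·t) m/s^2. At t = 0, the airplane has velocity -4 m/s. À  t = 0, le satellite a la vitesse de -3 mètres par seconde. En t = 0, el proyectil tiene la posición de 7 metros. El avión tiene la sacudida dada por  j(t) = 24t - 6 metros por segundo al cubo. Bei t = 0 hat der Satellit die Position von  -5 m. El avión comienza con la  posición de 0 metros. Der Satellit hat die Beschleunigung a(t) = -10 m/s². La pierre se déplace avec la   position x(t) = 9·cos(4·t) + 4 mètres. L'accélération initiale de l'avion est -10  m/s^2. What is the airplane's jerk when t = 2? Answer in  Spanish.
Tenemos la sacudida j(t) = 24·t - 6. Sustituyendo t = 2: j(2) = 42.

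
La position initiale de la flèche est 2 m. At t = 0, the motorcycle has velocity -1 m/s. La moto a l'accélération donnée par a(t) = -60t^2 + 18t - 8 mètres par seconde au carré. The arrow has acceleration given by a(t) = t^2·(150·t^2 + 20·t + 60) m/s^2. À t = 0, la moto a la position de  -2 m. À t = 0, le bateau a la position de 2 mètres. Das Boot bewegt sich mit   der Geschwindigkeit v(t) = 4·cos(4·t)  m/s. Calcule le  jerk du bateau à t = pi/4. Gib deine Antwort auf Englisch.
To solve this, we need to take 2 derivatives of our velocity equation v(t) = 4·cos(4·t). Differentiating velocity, we get acceleration: a(t) = -16·sin(4·t). Differentiating acceleration, we get jerk: j(t) = -64·cos(4·t). From the given jerk equation j(t) = -64·cos(4·t), we substitute t = pi/4 to get j = 64.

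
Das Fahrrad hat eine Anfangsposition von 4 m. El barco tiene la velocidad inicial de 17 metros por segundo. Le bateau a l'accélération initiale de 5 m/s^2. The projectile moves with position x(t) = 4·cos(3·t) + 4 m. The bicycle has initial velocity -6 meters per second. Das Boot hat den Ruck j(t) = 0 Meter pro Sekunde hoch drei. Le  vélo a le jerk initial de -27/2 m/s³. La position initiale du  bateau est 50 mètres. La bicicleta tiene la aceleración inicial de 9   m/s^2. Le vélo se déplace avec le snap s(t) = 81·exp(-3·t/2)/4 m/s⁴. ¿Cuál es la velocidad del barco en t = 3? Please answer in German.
Wir müssen das Integral unserer Gleichung für den Ruck j(t) = 0 2-mal finden. Das Integral von dem Ruck ist die Beschleunigung. Mit a(0) = 5 erhalten wir a(t) = 5. Mit ∫a(t)dt und Anwendung von v(0) = 17, finden wir v(t) = 5·t + 17. Mit v(t) = 5·t + 17 und Einsetzen von t = 3, finden wir v = 32.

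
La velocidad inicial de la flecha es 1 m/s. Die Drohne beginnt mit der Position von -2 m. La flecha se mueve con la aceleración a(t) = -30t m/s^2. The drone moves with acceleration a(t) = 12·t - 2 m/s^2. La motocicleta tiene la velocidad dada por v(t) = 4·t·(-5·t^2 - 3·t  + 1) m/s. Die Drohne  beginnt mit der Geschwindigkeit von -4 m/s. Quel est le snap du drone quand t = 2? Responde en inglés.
We must differentiate our acceleration equation a(t) = 12·t - 2 2 times. Differentiating acceleration, we get jerk: j(t) = 12. Differentiating jerk, we get snap: s(t) = 0. From the given snap equation s(t) = 0, we substitute t = 2 to get s = 0.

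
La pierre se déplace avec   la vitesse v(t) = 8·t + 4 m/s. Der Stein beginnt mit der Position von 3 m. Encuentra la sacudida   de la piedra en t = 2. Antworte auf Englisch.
Starting from velocity v(t) = 8·t + 4, we take 2 derivatives. Differentiating velocity, we get acceleration: a(t) = 8. Differentiating acceleration, we get jerk: j(t) = 0. We have jerk j(t) = 0. Substituting t = 2: j(2) = 0.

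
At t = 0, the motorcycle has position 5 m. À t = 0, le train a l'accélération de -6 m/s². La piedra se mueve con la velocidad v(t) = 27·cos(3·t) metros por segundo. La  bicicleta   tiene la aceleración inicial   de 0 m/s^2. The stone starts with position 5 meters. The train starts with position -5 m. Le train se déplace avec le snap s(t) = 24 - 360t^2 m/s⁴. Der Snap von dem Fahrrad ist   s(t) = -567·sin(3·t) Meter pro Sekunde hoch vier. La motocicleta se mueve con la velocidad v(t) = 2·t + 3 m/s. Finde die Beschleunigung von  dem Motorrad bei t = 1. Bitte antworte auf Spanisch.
Para resolver esto, necesitamos tomar 1 derivada de nuestra ecuación de la velocidad v(t) = 2·t + 3. Tomando d/dt de v(t), encontramos a(t) = 2. De la ecuación de la aceleración a(t) = 2, sustituimos t = 1 para obtener a = 2.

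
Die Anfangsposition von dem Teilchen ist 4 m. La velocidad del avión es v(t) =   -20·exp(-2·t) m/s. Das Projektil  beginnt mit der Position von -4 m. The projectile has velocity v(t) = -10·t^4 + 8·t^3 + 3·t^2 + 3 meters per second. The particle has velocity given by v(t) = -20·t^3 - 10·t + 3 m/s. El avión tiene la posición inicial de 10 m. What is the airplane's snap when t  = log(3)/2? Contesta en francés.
En partant de la vitesse v(t) = -20·exp(-2·t), nous prenons 3 dérivées. En dérivant la vitesse, nous obtenons l'accélération: a(t) = 40·exp(-2·t). En dérivant l'accélération, nous obtenons le jerk: j(t) = -80·exp(-2·t). La dérivée du jerk donne le snap: s(t) = 160·exp(-2·t). De l'équation du snap s(t) = 160·exp(-2·t), nous substituons t = log(3)/2 pour obtenir s = 160/3.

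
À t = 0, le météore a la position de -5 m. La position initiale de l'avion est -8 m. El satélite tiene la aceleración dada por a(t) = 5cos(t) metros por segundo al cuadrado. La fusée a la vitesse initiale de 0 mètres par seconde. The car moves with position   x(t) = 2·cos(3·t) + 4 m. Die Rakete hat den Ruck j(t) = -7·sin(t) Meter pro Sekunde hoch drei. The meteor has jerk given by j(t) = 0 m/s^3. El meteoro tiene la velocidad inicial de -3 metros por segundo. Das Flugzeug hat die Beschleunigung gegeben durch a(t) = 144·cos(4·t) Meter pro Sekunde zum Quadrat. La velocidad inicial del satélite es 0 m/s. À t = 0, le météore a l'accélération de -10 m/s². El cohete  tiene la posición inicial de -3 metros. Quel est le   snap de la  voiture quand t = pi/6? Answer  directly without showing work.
s(pi/6) = 0.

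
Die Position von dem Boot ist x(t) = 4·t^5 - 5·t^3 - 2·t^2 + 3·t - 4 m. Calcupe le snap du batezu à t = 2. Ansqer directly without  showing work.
s(2) = 960.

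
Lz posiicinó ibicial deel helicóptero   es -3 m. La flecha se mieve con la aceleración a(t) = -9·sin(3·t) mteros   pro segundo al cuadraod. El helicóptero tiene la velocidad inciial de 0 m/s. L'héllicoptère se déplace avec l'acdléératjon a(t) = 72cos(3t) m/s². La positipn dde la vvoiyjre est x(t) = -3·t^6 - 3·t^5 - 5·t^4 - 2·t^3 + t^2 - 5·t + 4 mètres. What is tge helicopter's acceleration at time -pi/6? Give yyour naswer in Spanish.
Tenemos la aceleración a(t) = 72·cos(3·t). Sustituyendo t = -pi/6: a(-pi/6) = 0.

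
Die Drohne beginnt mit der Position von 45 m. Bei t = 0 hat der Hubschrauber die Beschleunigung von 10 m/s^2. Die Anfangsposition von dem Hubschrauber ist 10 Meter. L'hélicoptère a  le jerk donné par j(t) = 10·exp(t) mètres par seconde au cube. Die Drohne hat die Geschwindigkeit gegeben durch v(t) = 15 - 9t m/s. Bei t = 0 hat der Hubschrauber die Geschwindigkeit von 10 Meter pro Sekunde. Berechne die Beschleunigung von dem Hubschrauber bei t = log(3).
Wir müssen unsere Gleichung für den Ruck j(t) = 10·exp(t) 1-mal integrieren. Das Integral von dem Ruck ist die Beschleunigung. Mit a(0) = 10 erhalten wir a(t) = 10·exp(t). Mit a(t) = 10·exp(t) und Einsetzen von t = log(3), finden wir a = 30.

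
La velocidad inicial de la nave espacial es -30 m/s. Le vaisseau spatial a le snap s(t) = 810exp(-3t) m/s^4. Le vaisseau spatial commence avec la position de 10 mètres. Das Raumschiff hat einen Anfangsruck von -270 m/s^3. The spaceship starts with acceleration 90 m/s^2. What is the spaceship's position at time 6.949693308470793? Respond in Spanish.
Debemos encontrar la antiderivada de nuestra ecuación del snap s(t) = 810·exp(-3·t) 4 veces. La antiderivada del snap es la sacudida. Usando j(0) = -270, obtenemos j(t) = -270·exp(-3·t). Integrando la sacudida y usando la condición inicial a(0) = 90, obtenemos a(t) = 90·exp(-3·t). La antiderivada de la aceleración es la velocidad. Usando v(0) = -30, obtenemos v(t) = -30·exp(-3·t). La integral de la velocidad, con x(0) = 10, da la posición: x(t) = 10·exp(-3·t). Tenemos la posición x(t) = 10·exp(-3·t). Sustituyendo t = 6.949693308470793: x(6.949693308470793) = 8.81778764388621E-9.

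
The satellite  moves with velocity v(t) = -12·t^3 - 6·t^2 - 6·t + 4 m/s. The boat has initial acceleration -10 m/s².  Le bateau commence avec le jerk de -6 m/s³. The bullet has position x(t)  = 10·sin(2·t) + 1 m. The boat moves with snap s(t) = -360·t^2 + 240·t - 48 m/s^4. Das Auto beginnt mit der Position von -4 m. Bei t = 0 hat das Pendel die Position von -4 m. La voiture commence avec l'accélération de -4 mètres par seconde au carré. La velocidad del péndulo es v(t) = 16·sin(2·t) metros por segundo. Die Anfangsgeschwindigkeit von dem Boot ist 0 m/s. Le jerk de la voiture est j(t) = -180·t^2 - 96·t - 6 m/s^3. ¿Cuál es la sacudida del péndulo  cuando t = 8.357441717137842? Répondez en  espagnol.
Debemos derivar nuestra ecuación de la velocidad v(t) = 16·sin(2·t) 2 veces. Tomando d/dt de v(t), encontramos a(t) = 32·cos(2·t). Tomando d/dt de a(t), encontramos j(t) = -64·sin(2·t). Usando j(t) = -64·sin(2·t) y sustituyendo t = 8.357441717137842, encontramos j = 54.0921464571252.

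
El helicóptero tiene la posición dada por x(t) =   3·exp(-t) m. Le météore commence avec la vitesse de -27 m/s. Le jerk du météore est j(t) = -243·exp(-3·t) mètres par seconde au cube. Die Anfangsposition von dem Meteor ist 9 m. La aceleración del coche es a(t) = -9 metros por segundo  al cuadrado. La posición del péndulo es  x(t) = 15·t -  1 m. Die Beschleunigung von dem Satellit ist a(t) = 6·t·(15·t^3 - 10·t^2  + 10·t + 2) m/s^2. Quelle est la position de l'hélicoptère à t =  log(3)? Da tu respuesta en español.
Tenemos la posición x(t) = 3·exp(-t). Sustituyendo t = log(3): x(log(3)) = 1.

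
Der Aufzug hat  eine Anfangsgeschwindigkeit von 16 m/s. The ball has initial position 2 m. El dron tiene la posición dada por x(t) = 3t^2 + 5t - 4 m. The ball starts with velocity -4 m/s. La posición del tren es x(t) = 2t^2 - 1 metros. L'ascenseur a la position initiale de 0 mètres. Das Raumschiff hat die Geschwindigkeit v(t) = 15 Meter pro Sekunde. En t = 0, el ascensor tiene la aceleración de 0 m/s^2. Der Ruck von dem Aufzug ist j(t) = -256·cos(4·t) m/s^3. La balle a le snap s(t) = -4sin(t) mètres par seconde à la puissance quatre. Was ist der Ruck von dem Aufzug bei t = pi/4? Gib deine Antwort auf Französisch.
En utilisant j(t) = -256·cos(4·t) et en substituant t = pi/4, nous trouvons j = 256.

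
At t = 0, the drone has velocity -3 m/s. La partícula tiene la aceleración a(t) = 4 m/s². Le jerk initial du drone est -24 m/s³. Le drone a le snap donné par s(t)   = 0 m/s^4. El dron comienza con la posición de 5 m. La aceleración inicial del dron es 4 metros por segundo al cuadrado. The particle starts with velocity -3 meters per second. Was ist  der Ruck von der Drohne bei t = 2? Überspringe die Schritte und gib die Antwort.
Der Ruck bei t = 2 ist j = -24.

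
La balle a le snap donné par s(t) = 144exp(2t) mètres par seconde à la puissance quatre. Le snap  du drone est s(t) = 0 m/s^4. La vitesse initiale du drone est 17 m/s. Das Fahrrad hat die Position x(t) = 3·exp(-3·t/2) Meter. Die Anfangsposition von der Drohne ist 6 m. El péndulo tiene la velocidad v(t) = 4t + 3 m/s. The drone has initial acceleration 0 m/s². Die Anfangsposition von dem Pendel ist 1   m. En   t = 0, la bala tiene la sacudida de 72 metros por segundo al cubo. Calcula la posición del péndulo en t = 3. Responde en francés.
En partant de la vitesse v(t) = 4·t + 3, nous prenons 1 primitive. L'intégrale de la vitesse, avec x(0) = 1, donne la position: x(t) = 2·t^2 + 3·t + 1. En utilisant x(t) = 2·t^2 + 3·t + 1 et en substituant t = 3, nous trouvons x = 28.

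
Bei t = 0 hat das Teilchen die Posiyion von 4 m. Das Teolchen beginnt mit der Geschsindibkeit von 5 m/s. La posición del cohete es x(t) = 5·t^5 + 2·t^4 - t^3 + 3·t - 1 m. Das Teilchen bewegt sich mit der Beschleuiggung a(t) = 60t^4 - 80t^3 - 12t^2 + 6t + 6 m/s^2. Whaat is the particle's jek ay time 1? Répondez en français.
Pour résoudre ceci, nous devons prendre 1 dérivée de notre équation de l'accélération a(t) = 60·t^4 - 80·t^3 - 12·t^2 + 6·t + 6. En dérivant l'accélération, nous obtenons le jerk: j(t) = 240·t^3 - 240·t^2 - 24·t + 6. En utilisant j(t) = 240·t^3 - 240·t^2 - 24·t + 6 et en substituant t = 1, nous trouvons j = -18.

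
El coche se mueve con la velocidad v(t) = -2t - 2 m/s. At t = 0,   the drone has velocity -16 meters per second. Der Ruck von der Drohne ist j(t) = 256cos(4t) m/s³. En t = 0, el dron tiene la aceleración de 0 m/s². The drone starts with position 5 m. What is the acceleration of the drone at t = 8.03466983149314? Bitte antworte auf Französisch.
Nous devons trouver l'intégrale de notre équation du jerk j(t) = 256·cos(4·t) 1 fois. L'intégrale du jerk est l'accélération. En utilisant a(0) = 0, nous obtenons a(t) = 64·sin(4·t). En utilisant a(t) = 64·sin(4·t) et en substituant t = 8.03466983149314, nous trouvons a = 42.3329109982944.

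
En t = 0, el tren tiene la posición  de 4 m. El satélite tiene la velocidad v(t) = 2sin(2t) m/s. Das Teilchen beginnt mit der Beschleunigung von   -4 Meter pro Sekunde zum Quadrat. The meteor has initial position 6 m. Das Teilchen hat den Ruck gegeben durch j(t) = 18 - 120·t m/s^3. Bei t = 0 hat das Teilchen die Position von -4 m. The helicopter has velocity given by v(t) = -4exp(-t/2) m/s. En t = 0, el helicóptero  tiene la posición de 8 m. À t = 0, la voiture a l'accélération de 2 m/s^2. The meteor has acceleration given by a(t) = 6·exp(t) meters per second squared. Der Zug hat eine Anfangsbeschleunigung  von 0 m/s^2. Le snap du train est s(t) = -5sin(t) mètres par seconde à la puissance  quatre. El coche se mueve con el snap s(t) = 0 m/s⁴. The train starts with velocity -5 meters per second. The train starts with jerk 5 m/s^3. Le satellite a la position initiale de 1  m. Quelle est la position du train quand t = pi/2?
Nous devons intégrer notre équation du snap s(t) = -5·sin(t) 4 fois. L'intégrale du snap est le jerk. En utilisant j(0) = 5, nous obtenons j(t) = 5·cos(t). En intégrant le jerk et en utilisant la condition initiale a(0) = 0, nous obtenons a(t) = 5·sin(t). La primitive de l'accélération, avec v(0) = -5, donne la vitesse: v(t) = -5·cos(t). La primitive de la vitesse est la position. En utilisant x(0) = 4, nous obtenons x(t) = 4 - 5·sin(t). En utilisant x(t) = 4 - 5·sin(t) et en substituant t = pi/2, nous trouvons x = -1.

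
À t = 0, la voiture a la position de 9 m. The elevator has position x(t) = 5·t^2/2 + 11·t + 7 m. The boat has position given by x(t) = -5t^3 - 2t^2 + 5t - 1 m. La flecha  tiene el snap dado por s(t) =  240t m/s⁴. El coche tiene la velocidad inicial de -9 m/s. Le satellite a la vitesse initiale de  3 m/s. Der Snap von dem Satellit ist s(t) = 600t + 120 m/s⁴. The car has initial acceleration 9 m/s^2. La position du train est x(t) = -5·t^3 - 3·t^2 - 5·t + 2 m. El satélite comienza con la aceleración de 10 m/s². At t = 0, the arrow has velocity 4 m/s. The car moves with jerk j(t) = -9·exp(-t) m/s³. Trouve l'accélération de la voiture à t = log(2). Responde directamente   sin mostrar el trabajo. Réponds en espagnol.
En t = log(2), a = 9/2.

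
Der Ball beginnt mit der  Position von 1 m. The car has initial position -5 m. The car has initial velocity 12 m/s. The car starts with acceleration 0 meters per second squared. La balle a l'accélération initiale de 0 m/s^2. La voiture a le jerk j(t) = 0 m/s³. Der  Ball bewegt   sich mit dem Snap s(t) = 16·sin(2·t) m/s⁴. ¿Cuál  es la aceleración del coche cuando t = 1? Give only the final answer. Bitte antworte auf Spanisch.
La respuesta es 0.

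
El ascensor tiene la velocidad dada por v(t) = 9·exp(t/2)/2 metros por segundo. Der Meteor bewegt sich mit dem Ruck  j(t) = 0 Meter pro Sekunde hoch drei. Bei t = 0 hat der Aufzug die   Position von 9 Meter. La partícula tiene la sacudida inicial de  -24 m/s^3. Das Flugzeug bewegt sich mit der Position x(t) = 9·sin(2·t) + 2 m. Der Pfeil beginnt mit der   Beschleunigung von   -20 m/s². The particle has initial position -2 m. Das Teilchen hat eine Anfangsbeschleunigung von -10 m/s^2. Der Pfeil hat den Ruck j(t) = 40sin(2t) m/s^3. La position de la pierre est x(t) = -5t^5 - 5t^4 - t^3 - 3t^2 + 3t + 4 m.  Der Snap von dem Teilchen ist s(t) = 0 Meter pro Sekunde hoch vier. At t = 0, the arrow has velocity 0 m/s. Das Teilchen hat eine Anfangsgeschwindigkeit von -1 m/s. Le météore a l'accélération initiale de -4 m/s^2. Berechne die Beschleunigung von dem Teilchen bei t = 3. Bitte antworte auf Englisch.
We need to integrate our snap equation s(t) = 0 2 times. Finding the integral of s(t) and using j(0) = -24: j(t) = -24. Integrating jerk and using the initial condition a(0) = -10, we get a(t) = -24·t - 10. We have acceleration a(t) = -24·t - 10. Substituting t = 3: a(3) = -82.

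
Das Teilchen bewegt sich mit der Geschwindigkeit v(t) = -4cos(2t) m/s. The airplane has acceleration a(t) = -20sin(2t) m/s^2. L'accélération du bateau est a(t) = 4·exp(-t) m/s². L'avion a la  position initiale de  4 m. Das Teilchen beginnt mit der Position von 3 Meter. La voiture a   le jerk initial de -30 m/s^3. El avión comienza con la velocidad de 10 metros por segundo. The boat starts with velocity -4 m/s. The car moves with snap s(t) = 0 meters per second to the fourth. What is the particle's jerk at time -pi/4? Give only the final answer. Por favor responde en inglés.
The answer is 0.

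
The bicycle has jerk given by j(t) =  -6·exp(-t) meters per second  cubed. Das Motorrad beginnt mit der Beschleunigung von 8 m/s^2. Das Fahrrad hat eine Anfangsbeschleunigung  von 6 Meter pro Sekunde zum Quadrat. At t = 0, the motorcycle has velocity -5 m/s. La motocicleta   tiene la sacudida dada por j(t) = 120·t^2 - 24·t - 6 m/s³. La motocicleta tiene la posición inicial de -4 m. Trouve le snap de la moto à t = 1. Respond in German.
Wir müssen unsere Gleichung für den Ruck j(t) = 120·t^2 - 24·t - 6 1-mal ableiten. Durch Ableiten von dem Ruck erhalten wir den Snap: s(t) = 240·t - 24. Wir haben den Snap s(t) = 240·t - 24. Durch Einsetzen von t = 1: s(1) = 216.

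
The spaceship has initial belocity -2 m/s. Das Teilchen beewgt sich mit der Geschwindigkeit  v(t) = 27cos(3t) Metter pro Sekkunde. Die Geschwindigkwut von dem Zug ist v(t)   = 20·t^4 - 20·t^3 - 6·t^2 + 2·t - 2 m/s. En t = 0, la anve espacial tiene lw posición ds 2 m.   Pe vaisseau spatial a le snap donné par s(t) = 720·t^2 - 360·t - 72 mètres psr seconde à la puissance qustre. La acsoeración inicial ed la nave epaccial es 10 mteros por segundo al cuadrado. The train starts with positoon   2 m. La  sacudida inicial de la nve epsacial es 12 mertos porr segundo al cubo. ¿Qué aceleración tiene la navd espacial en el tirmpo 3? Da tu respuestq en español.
Para resolver esto, necesitamos tomar 2 antiderivadas de nuestra ecuación del snap s(t) = 720·t^2 - 360·t - 72. Tomando ∫s(t)dt y aplicando j(0) = 12, encontramos j(t) = 240·t^3 - 180·t^2 - 72·t + 12. La integral de la sacudida, con a(0) = 10, da la aceleración: a(t) = 60·t^4 - 60·t^3 - 36·t^2 + 12·t + 10. Tenemos la aceleración a(t) = 60·t^4 - 60·t^3 - 36·t^2 + 12·t + 10. Sustituyendo t = 3: a(3) = 2962.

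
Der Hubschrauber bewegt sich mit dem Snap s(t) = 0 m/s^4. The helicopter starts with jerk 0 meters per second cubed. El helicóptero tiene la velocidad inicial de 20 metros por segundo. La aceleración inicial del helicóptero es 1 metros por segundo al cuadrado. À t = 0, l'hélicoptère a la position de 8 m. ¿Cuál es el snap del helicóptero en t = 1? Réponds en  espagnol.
Usando s(t) = 0 y sustituyendo t = 1, encontramos s = 0.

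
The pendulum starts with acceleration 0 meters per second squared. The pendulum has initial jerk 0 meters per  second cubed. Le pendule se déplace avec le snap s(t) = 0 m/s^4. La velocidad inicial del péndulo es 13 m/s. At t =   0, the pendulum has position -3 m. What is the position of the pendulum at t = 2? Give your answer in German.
Wir müssen unsere Gleichung für den Snap s(t) = 0 4-mal integrieren. Mit ∫s(t)dt und Anwendung von j(0) = 0, finden wir j(t) = 0. Durch Integration von dem Ruck und Verwendung der Anfangsbedingung a(0) = 0, erhalten wir a(t) = 0. Die Stammfunktion von der Beschleunigung ist die Geschwindigkeit. Mit v(0) = 13 erhalten wir v(t) = 13. Das Integral von der Geschwindigkeit ist die Position. Mit x(0) = -3 erhalten wir x(t) = 13·t - 3. Wir haben die Position x(t) = 13·t - 3. Durch Einsetzen von t = 2: x(2) = 23.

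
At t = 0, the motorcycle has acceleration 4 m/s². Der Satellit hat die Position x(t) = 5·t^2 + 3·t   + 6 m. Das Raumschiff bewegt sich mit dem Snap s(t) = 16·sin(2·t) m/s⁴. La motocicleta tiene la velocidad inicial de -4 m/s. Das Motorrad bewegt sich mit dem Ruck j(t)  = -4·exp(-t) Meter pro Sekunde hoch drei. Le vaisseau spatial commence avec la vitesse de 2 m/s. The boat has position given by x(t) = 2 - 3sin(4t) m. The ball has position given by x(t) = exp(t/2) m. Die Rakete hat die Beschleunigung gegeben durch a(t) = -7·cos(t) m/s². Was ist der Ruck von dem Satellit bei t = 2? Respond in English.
Starting from position x(t) = 5·t^2 + 3·t + 6, we take 3 derivatives. Differentiating position, we get velocity: v(t) = 10·t + 3. Differentiating velocity, we get acceleration: a(t) = 10. Taking d/dt of a(t), we find j(t) = 0. We have jerk j(t) = 0. Substituting t = 2: j(2) = 0.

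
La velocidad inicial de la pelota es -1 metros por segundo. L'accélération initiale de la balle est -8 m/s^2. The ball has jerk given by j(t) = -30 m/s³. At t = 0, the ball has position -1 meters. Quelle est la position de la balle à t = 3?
Nous devons trouver la primitive de notre équation du jerk j(t) = -30 3 fois. En intégrant le jerk et en utilisant la condition initiale a(0) = -8, nous obtenons a(t) = -30·t - 8. En intégrant l'accélération et en utilisant la condition initiale v(0) = -1, nous obtenons v(t) = -15·t^2 - 8·t - 1. En prenant ∫v(t)dt et en appliquant x(0) = -1, nous trouvons x(t) = -5·t^3 - 4·t^2 - t - 1. Nous avons la position x(t) = -5·t^3 - 4·t^2 - t - 1. En substituant t = 3: x(3) = -175.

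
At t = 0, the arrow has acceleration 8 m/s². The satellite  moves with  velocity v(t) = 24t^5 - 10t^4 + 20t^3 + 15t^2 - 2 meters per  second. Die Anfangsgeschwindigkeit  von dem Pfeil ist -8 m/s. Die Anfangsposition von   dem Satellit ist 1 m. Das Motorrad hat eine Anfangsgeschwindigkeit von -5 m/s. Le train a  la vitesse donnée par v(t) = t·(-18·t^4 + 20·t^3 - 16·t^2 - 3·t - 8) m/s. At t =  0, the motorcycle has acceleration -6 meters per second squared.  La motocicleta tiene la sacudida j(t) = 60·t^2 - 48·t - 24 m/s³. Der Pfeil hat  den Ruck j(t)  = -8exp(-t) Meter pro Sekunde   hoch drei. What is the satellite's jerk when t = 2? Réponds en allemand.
Um dies zu lösen, müssen wir 2 Ableitungen unserer Gleichung für die Geschwindigkeit v(t) = 24·t^5 - 10·t^4 + 20·t^3 + 15·t^2 - 2 nehmen. Mit d/dt von v(t) finden wir a(t) = 120·t^4 - 40·t^3 + 60·t^2 + 30·t. Die Ableitung von der Beschleunigung ergibt den Ruck: j(t) = 480·t^3 - 120·t^2 + 120·t + 30. Mit j(t) = 480·t^3 - 120·t^2 + 120·t + 30 und Einsetzen von t = 2, finden wir j = 3630.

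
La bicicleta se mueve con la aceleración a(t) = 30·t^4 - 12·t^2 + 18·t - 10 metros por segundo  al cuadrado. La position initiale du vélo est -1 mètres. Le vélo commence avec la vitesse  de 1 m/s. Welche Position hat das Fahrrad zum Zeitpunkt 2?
Wir müssen unsere Gleichung für die Beschleunigung a(t) = 30·t^4 - 12·t^2 + 18·t - 10 2-mal integrieren. Mit ∫a(t)dt und Anwendung von v(0) = 1, finden wir v(t) = 6·t^5 - 4·t^3 + 9·t^2 - 10·t + 1. Durch Integration von der Geschwindigkeit und Verwendung der Anfangsbedingung x(0) = -1, erhalten wir x(t) = t^6 - t^4 + 3·t^3 - 5·t^2 + t - 1. Aus der Gleichung für die Position x(t) = t^6 - t^4 + 3·t^3 - 5·t^2 + t - 1, setzen wir t = 2 ein und erhalten x = 53.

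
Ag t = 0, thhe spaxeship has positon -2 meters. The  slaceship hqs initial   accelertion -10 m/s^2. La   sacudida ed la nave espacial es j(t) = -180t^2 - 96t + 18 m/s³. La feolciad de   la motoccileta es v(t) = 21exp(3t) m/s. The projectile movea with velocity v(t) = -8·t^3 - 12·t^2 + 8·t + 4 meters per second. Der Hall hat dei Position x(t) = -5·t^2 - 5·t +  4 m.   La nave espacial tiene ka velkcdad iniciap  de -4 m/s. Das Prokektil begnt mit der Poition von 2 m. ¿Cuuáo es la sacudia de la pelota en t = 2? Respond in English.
We must differentiate our position equation x(t) = -5·t^2 - 5·t + 4 3 times. Differentiating position, we get velocity: v(t) = -10·t - 5. Taking d/dt of v(t), we find a(t) = -10. The derivative of acceleration gives jerk: j(t) = 0. From the given jerk equation j(t) = 0, we substitute t = 2 to get j = 0.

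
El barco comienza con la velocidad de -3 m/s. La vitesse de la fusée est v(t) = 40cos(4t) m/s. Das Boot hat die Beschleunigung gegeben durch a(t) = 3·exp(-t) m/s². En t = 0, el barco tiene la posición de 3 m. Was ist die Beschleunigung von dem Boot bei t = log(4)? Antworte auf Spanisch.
Tenemos la aceleración a(t) = 3·exp(-t). Sustituyendo t = log(4): a(log(4)) = 3/4.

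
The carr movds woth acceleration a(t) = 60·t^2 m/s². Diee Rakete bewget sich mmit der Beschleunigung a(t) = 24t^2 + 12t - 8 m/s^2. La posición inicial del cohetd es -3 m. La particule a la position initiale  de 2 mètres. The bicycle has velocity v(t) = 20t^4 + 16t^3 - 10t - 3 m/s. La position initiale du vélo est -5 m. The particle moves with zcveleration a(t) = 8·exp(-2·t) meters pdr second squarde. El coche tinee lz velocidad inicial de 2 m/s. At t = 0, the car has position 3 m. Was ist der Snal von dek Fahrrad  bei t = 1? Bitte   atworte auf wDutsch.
Wir müssen unsere Gleichung für die Geschwindigkeit v(t) = 20·t^4 + 16·t^3 - 10·t - 3 3-mal ableiten. Die Ableitung von der Geschwindigkeit ergibt die Beschleunigung: a(t) = 80·t^3 + 48·t^2 - 10. Die Ableitung von der Beschleunigung ergibt den Ruck: j(t) = 240·t^2 + 96·t. Die Ableitung von dem Ruck ergibt den Snap: s(t) = 480·t + 96. Aus der Gleichung für den Snap s(t) = 480·t + 96, setzen wir t = 1 ein und erhalten s = 576.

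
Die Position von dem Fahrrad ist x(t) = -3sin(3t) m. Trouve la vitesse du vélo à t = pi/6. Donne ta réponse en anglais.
We must differentiate our position equation x(t) = -3·sin(3·t) 1 time. Differentiating position, we get velocity: v(t) = -9·cos(3·t). We have velocity v(t) = -9·cos(3·t). Substituting t = pi/6: v(pi/6) = 0.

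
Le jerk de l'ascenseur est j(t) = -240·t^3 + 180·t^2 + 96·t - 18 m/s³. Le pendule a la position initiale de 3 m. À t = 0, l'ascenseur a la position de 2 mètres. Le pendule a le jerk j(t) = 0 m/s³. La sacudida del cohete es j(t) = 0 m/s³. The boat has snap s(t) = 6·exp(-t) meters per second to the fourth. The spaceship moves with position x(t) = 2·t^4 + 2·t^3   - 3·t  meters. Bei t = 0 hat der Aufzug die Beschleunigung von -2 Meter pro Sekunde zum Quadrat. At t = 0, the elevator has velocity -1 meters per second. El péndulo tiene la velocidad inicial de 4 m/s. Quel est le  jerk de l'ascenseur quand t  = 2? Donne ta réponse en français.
De l'équation du jerk j(t) = -240·t^3 + 180·t^2 + 96·t - 18, nous substituons t = 2 pour obtenir j = -1026.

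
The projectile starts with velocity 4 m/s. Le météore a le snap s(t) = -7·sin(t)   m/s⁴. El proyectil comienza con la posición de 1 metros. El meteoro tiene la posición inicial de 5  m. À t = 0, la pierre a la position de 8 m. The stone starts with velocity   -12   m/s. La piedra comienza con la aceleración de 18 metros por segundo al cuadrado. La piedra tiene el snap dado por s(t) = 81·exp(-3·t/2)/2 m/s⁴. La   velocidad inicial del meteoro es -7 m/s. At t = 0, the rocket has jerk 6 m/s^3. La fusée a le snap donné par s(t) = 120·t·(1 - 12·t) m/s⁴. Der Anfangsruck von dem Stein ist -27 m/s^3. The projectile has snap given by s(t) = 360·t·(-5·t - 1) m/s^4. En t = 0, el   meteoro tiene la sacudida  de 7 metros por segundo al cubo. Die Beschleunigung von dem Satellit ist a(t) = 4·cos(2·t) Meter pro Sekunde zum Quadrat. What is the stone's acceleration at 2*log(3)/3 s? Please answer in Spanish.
Necesitamos integrar nuestra ecuación del snap s(t) = 81·exp(-3·t/2)/2 2 veces. La integral del snap es la sacudida. Usando j(0) = -27, obtenemos j(t) = -27·exp(-3·t/2). Tomando ∫j(t)dt y aplicando a(0) = 18, encontramos a(t) = 18·exp(-3·t/2). Tenemos la aceleración a(t) = 18·exp(-3·t/2). Sustituyendo t = 2*log(3)/3: a(2*log(3)/3) = 6.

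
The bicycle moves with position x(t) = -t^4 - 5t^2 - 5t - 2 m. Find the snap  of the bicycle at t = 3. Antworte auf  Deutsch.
Ausgehend von der Position x(t) = -t^4 - 5·t^2 - 5·t - 2, nehmen wir 4 Ableitungen. Die Ableitung von der Position ergibt die Geschwindigkeit: v(t) = -4·t^3 - 10·t - 5. Durch Ableiten von der Geschwindigkeit erhalten wir die Beschleunigung: a(t) = -12·t^2 - 10. Die Ableitung von der Beschleunigung ergibt den Ruck: j(t) = -24·t. Die Ableitung von dem Ruck ergibt den Snap: s(t) = -24. Aus der Gleichung für den Snap s(t) = -24, setzen wir t = 3 ein und erhalten s = -24.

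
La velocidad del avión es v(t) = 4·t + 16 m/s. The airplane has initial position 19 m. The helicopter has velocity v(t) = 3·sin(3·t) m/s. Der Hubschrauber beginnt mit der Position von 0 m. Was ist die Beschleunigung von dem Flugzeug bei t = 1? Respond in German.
Um dies zu lösen, müssen wir 1 Ableitung unserer Gleichung für die Geschwindigkeit v(t) = 4·t + 16 nehmen. Durch Ableiten von der Geschwindigkeit erhalten wir die Beschleunigung: a(t) = 4. Wir haben die Beschleunigung a(t) = 4. Durch Einsetzen von t = 1: a(1) = 4.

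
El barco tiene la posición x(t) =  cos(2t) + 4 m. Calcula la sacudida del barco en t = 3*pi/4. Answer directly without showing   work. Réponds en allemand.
Der Ruck bei t = 3*pi/4 ist j = -8.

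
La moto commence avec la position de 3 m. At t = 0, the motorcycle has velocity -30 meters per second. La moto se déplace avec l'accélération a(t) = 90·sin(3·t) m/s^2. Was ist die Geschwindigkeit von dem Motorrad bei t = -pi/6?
Um dies zu lösen, müssen wir 1 Stammfunktion unserer Gleichung für die Beschleunigung a(t) = 90·sin(3·t) finden. Die Stammfunktion von der Beschleunigung, mit v(0) = -30, ergibt die Geschwindigkeit: v(t) = -30·cos(3·t). Mit v(t) = -30·cos(3·t) und Einsetzen von t = -pi/6, finden wir v = 0.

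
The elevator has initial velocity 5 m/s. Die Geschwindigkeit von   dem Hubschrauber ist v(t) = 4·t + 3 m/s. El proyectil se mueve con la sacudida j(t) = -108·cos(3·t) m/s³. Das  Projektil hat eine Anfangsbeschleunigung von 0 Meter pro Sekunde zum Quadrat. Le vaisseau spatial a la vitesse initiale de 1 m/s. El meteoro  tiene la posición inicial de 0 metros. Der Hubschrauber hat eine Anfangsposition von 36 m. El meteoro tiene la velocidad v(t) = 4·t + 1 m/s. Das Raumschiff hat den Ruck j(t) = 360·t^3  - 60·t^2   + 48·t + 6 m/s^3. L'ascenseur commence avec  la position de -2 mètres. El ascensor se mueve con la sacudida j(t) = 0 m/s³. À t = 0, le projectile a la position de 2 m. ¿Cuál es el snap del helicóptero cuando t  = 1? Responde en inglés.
We must differentiate our velocity equation v(t) = 4·t + 3 3 times. Taking d/dt of v(t), we find a(t) = 4. Differentiating acceleration, we get jerk: j(t) = 0. The derivative of jerk gives snap: s(t) = 0. Using s(t) = 0 and substituting t = 1, we find s = 0.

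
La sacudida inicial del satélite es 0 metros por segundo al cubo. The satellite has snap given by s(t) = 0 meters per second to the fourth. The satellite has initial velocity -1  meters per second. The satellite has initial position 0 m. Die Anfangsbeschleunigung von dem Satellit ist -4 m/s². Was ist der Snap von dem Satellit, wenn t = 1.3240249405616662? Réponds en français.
De l'équation du snap s(t) = 0, nous substituons t = 1.3240249405616662 pour obtenir s = 0.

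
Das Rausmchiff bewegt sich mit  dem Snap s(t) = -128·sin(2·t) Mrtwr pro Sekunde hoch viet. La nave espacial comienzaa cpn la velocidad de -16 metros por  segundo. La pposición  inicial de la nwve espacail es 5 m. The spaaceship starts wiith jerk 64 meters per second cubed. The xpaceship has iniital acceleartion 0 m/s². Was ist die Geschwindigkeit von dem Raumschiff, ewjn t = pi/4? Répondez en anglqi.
To find the answer, we compute 3 integrals of s(t) = -128·sin(2·t). Integrating snap and using the initial condition j(0) = 64, we get j(t) = 64·cos(2·t). The antiderivative of jerk, with a(0) = 0, gives acceleration: a(t) = 32·sin(2·t). Integrating acceleration and using the initial condition v(0) = -16, we get v(t) = -16·cos(2·t). Using v(t) = -16·cos(2·t) and substituting t = pi/4, we find v = 0.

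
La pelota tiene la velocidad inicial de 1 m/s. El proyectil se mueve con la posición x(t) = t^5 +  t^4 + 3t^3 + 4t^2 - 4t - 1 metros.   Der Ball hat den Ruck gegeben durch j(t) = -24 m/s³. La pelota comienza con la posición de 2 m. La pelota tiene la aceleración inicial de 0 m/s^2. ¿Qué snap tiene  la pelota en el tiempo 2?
Para resolver esto, necesitamos tomar 1 derivada de nuestra ecuación de la sacudida j(t) = -24. La derivada de la sacudida da el snap: s(t) = 0. Tenemos el snap s(t) = 0. Sustituyendo t = 2: s(2) = 0.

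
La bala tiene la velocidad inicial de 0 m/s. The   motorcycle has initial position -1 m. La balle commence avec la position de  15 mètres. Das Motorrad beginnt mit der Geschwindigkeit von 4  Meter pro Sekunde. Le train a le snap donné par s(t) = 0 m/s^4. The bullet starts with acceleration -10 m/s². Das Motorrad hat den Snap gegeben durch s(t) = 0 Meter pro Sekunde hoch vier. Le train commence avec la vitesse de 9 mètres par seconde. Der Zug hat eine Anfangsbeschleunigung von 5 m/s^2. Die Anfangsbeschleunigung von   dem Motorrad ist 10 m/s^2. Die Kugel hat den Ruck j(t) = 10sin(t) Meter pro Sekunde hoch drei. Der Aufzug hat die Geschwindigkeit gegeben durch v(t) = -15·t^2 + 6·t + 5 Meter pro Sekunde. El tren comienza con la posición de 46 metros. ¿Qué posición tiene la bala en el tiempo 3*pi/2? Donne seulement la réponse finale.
x(3*pi/2) = 5.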